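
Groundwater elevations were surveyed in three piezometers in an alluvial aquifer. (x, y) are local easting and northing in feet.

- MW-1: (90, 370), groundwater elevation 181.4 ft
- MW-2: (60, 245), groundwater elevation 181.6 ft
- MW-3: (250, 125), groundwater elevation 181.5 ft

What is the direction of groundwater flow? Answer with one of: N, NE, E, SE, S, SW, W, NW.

Differences from MW-1: to MW-2 (Δx, Δy, Δh) = (-30, -125, +0.2); to MW-3 = (160, -245, +0.1).
Solve a·Δx + b·Δy = Δh: det = (-30)·(-245) − 160·(-125) = 27350.
∂h/∂x = [(+0.2)·(-245) − (+0.1)·(-125)] / 27350 = -0.001335
∂h/∂y = [(-30)·(+0.1) − 160·(+0.2)] / 27350 = -0.001280
Flow = −∇h = (+0.001335 east, +0.001280 north), which points northeast.

NE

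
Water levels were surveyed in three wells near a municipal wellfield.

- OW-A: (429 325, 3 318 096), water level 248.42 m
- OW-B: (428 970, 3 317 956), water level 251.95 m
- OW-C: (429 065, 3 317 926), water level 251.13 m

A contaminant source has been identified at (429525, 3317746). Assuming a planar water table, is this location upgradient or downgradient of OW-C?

downgradient

Differences from OW-A: to OW-B (Δx, Δy, Δh) = (-355, -140, +3.53); to OW-C = (-260, -170, +2.71).
Solve a·Δx + b·Δy = Δh: det = (-355)·(-170) − (-260)·(-140) = 23950.
∂h/∂x = [(+3.53)·(-170) − (+2.71)·(-140)] / 23950 = -0.009215
∂h/∂y = [(-355)·(+2.71) − (-260)·(+3.53)] / 23950 = -0.001848
Head at (429525, 3317746) = 248.42 + (-0.009215)·(200) + (-0.001848)·(-350) = 247.22 m.
That is lower than the 251.13 m at OW-C, so the point is downgradient.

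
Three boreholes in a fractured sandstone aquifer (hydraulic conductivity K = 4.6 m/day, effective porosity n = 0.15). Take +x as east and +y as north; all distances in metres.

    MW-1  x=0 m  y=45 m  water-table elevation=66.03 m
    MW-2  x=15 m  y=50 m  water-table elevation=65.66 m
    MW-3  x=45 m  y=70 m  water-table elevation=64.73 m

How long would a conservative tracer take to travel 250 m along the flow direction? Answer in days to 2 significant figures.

Taking MW-1 as reference: MW-2−MW-1 = (15, 5, -0.37); MW-3−MW-1 = (45, 25, -1.30).
Determinant of the coordinate differences = 15·25 − 45·5 = 150.
∂h/∂x = [(-0.37)·25 − (-1.30)·5] / 150 = -0.01833
∂h/∂y = [15·(-1.30) − 45·(-0.37)] / 150 = -0.01900
|∇h| = √(-0.01833² + -0.01900²) = 0.0264
Seepage velocity v = K·i/n = 4.6 × 0.0264 / 0.15 = 0.8096 m/day.
t = 250 / 0.8096 = 308.8 days.

310 days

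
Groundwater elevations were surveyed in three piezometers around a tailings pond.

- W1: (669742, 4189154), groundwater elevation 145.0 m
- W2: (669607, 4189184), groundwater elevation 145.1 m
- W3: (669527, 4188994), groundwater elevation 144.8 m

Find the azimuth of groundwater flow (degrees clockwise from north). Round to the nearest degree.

Differences from W1: to W2 (Δx, Δy, Δh) = (-135, 30, +0.1); to W3 = (-215, -160, -0.2).
Determinant of the coordinate differences = (-135)·(-160) − (-215)·30 = 28050.
∂h/∂x = [(+0.1)·(-160) − (-0.2)·30] / 28050 = -0.0003565
∂h/∂y = [(-135)·(-0.2) − (-215)·(+0.1)] / 28050 = +0.001729
Flow direction (−∇h) has components (+0.0003565 E, -0.001729 N).
Azimuth = atan2(E, N) = atan2(+0.0003565, -0.001729) = 168.3° ≈ 168°.

168°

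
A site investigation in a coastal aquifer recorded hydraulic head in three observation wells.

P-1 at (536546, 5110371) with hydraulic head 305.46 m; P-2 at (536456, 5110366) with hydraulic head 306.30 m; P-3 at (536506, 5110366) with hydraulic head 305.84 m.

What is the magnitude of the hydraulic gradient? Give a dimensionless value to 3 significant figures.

0.00951

Taking P-1 as reference: P-2−P-1 = (-90, -5, +0.84); P-3−P-1 = (-40, -5, +0.38).
Solve a·Δx + b·Δy = Δh: det = (-90)·(-5) − (-40)·(-5) = 250.
∂h/∂x = [(+0.84)·(-5) − (+0.38)·(-5)] / 250 = -0.009200
∂h/∂y = [(-90)·(+0.38) − (-40)·(+0.84)] / 250 = -0.002400
|∇h| = √(-0.009200² + -0.002400²) = 0.009508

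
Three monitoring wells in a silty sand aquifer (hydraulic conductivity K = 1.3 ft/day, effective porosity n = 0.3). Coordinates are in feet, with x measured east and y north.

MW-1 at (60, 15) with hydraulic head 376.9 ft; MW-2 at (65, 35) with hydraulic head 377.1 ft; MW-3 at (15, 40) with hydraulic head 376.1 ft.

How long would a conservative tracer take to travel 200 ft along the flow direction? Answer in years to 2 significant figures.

Three-point gradient (reference MW-1): Δ to MW-2 = (5, 20, +0.2), Δ to MW-3 = (-45, 25, -0.8).
∂h/∂x = +0.02049, ∂h/∂y = +0.004878 (det = 1025).
|∇h| = √(0.02049² + 0.004878²) = 0.02106
Seepage velocity v = K·i/n = 1.3 × 0.02106 / 0.3 = 0.09126 ft/day.
t = 200 / 0.09126 = 2192 days = 6 years.

6.0 years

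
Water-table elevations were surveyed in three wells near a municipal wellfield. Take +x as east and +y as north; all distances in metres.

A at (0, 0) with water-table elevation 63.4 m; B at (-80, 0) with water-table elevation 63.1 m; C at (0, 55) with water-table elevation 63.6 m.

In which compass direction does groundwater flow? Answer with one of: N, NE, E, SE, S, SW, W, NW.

SW

∂h/∂x = (63.1 − 63.4) / (-80 − 0) = +0.003750
∂h/∂y = (63.6 − 63.4) / (55 − 0) = +0.003636
Flow = −∇h = (-0.003750 east, -0.003636 north), which points southwest.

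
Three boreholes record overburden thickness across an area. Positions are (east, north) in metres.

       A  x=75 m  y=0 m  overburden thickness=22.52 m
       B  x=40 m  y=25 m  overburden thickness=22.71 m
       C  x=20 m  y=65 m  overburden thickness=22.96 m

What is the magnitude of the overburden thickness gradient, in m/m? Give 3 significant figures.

0.00570 m/m

Differences from A: to B (Δx, Δy, Δh) = (-35, 25, +0.19); to C = (-55, 65, +0.44).
Solve a·Δx + b·Δy = Δd: det = (-35)·65 − (-55)·25 = -900.
∂d/∂x = [(+0.19)·65 − (+0.44)·25] / -900 = -0.001500
∂d/∂y = [(-35)·(+0.44) − (-55)·(+0.19)] / -900 = +0.005500
|∇f| = √(-0.001500² + 0.005500²) = 0.005701 m/m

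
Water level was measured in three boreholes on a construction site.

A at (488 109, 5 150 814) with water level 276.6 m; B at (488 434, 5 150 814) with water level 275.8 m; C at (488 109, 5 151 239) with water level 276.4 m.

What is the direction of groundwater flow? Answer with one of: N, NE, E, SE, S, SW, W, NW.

E

∂h/∂x = (275.8 − 276.6) / (488434 − 488109) = -0.002462
∂h/∂y = (276.4 − 276.6) / (5151239 − 5150814) = -0.0004706
Flow = −∇h = (+0.002462 east, +0.0004706 north), which points east.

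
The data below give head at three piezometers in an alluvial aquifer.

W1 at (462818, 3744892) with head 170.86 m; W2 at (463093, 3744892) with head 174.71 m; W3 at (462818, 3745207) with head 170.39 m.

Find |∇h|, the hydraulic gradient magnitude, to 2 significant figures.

0.014

∂h/∂x = (174.71 − 170.86) / (463093 − 462818) = +0.01400
∂h/∂y = (170.39 − 170.86) / (3745207 − 3744892) = -0.001492
|∇h| = √(0.01400² + -0.001492²) = 0.01408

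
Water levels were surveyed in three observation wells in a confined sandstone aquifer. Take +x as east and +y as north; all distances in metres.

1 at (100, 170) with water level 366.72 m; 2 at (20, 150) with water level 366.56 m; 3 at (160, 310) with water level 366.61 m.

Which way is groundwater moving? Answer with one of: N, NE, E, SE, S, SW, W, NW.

NW

Taking 1 as reference: 2−1 = (-80, -20, -0.16); 3−1 = (60, 140, -0.11).
Determinant of the coordinate differences = (-80)·140 − 60·(-20) = -10000.
∂h/∂x = [(-0.16)·140 − (-0.11)·(-20)] / -10000 = +0.002460
∂h/∂y = [(-80)·(-0.11) − 60·(-0.16)] / -10000 = -0.001840
Flow = −∇h = (-0.002460 east, +0.001840 north), which points northwest.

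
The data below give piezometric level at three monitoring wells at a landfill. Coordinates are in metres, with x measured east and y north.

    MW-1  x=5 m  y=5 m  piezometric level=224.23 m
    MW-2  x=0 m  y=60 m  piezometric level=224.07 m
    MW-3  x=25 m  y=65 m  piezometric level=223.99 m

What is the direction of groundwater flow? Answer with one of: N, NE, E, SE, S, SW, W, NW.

NE

Differences from MW-1: to MW-2 (Δx, Δy, Δh) = (-5, 55, -0.16); to MW-3 = (20, 60, -0.24).
Determinant of the coordinate differences = (-5)·60 − 20·55 = -1400.
∂h/∂x = [(-0.16)·60 − (-0.24)·55] / -1400 = -0.002571
∂h/∂y = [(-5)·(-0.24) − 20·(-0.16)] / -1400 = -0.003143
Flow = −∇h = (+0.002571 east, +0.003143 north), which points northeast.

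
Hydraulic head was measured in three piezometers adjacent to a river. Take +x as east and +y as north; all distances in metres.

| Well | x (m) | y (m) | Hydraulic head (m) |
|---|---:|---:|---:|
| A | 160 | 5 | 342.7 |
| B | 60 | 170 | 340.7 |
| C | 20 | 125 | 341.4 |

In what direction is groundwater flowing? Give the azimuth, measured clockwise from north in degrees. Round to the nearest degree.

010°

Differences from A: to B (Δx, Δy, Δh) = (-100, 165, -2.0); to C = (-140, 120, -1.3).
Determinant of the coordinate differences = (-100)·120 − (-140)·165 = 11100.
∂h/∂x = [(-2.0)·120 − (-1.3)·165] / 11100 = -0.002297
∂h/∂y = [(-100)·(-1.3) − (-140)·(-2.0)] / 11100 = -0.01351
Flow direction (−∇h) has components (+0.002297 E, +0.01351 N).
Azimuth = atan2(E, N) = atan2(+0.002297, +0.01351) = 9.6° ≈ 010°.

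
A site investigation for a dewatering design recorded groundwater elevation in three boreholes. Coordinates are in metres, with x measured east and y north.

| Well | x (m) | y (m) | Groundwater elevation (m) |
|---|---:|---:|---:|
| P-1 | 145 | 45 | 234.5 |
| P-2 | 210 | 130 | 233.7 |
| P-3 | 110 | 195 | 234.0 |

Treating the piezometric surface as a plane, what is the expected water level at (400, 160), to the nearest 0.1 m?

Differences from P-1: to P-2 (Δx, Δy, Δh) = (65, 85, -0.8); to P-3 = (-35, 150, -0.5).
Solve a·Δx + b·Δy = Δh: det = 65·150 − (-35)·85 = 12725.
∂h/∂x = [(-0.8)·150 − (-0.5)·85] / 12725 = -0.006090
∂h/∂y = [65·(-0.5) − (-35)·(-0.8)] / 12725 = -0.004754
h(400, 160) = 234.5 + (-0.006090)·(255) + (-0.004754)·(115) = 234.5 -1.553 -0.547 = 232.400 m.

232.4 m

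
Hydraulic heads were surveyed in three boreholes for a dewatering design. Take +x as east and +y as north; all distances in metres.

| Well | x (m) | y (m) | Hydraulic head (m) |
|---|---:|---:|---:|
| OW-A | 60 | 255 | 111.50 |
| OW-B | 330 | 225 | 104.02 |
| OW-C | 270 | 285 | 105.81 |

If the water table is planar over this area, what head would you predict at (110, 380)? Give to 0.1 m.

110.4 m

Differences from OW-A: to OW-B (Δx, Δy, Δh) = (270, -30, -7.48); to OW-C = (210, 30, -5.69).
Solve a·Δx + b·Δy = Δh: det = 270·30 − 210·(-30) = 14400.
∂h/∂x = [(-7.48)·30 − (-5.69)·(-30)] / 14400 = -0.02744
∂h/∂y = [270·(-5.69) − 210·(-7.48)] / 14400 = +0.002396
h(110, 380) = 111.50 + (-0.02744)·(50) + (+0.002396)·(125) = 111.50 -1.372 +0.299 = 110.428 m.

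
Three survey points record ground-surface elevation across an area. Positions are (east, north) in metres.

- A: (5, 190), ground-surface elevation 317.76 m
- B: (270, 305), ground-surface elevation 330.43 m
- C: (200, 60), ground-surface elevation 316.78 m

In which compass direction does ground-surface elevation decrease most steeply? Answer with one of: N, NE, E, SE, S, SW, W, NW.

SW

Differences from A: to B (Δx, Δy, Δh) = (265, 115, +12.67); to C = (195, -130, -0.98).
Solve a·Δx + b·Δy = Δz: det = 265·(-130) − 195·115 = -56875.
∂z/∂x = [(+12.67)·(-130) − (-0.98)·115] / -56875 = +0.02698
∂z/∂y = [265·(-0.98) − 195·(+12.67)] / -56875 = +0.04801
Steepest decrease is along −∇f = (-0.02698 E, -0.04801 N) → southwest.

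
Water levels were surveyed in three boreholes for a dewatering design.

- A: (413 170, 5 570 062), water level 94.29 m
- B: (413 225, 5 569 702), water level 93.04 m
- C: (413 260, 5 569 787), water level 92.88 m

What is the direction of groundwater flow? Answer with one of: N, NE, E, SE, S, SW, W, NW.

Three-point gradient (reference A): Δ to B = (55, -360, -1.25), Δ to C = (90, -275, -1.41).
∂h/∂x = -0.009485, ∂h/∂y = +0.002023 (det = 17275).
Flow = −∇h = (+0.009485 east, -0.002023 north), which points east.

E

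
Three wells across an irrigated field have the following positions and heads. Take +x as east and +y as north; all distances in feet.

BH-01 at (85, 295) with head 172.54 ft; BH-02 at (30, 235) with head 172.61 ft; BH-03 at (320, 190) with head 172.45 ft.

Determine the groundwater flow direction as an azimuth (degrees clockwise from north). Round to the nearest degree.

048°

Taking BH-01 as reference: BH-02−BH-01 = (-55, -60, +0.07); BH-03−BH-01 = (235, -105, -0.09).
Determinant of the coordinate differences = (-55)·(-105) − 235·(-60) = 19875.
∂h/∂x = [(+0.07)·(-105) − (-0.09)·(-60)] / 19875 = -0.0006415
∂h/∂y = [(-55)·(-0.09) − 235·(+0.07)] / 19875 = -0.0005786
Flow direction (−∇h) has components (+0.0006415 E, +0.0005786 N).
Azimuth = atan2(E, N) = atan2(+0.0006415, +0.0005786) = 48.0° ≈ 048°.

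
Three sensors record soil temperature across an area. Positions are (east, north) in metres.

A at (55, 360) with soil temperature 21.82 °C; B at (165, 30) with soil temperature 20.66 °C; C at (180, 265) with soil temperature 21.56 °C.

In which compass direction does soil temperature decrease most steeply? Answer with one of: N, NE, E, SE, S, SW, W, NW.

Differences from A: to B (Δx, Δy, Δh) = (110, -330, -1.16); to C = (125, -95, -0.26).
Determinant of the coordinate differences = 110·(-95) − 125·(-330) = 30800.
∂T/∂x = [(-1.16)·(-95) − (-0.26)·(-330)] / 30800 = +0.0007922
∂T/∂y = [110·(-0.26) − 125·(-1.16)] / 30800 = +0.003779
Steepest decrease is along −∇f = (-0.0007922 E, -0.003779 N) → south.

S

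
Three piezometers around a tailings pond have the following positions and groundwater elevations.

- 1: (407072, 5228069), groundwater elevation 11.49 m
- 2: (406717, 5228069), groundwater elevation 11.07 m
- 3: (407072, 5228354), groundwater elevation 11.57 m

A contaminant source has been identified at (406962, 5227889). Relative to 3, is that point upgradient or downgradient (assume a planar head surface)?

∂h/∂x = (11.07 − 11.49) / (406717 − 407072) = +0.001183
∂h/∂y = (11.57 − 11.49) / (5228354 − 5228069) = +0.0002807
Head at (406962, 5227889) = 11.49 + (+0.001183)·(-110) + (+0.0002807)·(-180) = 11.31 m.
That is lower than the 11.57 m at 3, so the point is downgradient.

downgradient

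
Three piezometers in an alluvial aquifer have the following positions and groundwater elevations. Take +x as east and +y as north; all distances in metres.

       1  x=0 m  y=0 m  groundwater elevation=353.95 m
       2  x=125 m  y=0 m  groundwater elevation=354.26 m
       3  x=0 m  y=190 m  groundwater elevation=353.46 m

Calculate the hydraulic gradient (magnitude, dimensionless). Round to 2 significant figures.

0.0036

∂h/∂x = (354.26 − 353.95) / (125 − 0) = +0.002480
∂h/∂y = (353.46 − 353.95) / (190 − 0) = -0.002579
|∇h| = √(0.002480² + -0.002579²) = 0.003578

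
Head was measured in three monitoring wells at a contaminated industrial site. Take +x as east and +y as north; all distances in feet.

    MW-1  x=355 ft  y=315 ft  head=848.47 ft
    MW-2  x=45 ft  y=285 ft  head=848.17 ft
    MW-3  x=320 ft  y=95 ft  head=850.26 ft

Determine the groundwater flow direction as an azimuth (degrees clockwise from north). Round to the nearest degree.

348°

Taking MW-1 as reference: MW-2−MW-1 = (-310, -30, -0.30); MW-3−MW-1 = (-35, -220, +1.79).
Solve a·Δx + b·Δy = Δh: det = (-310)·(-220) − (-35)·(-30) = 67150.
∂h/∂x = [(-0.30)·(-220) − (+1.79)·(-30)] / 67150 = +0.001783
∂h/∂y = [(-310)·(+1.79) − (-35)·(-0.30)] / 67150 = -0.008420
Flow direction (−∇h) has components (-0.001783 E, +0.008420 N).
Azimuth = atan2(E, N) = atan2(-0.001783, +0.008420) = 348.0° ≈ 348°.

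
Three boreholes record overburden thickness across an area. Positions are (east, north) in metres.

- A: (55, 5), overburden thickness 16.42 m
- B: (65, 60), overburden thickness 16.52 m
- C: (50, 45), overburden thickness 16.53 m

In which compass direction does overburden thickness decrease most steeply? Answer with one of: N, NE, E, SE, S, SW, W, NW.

SE

Taking A as reference: B−A = (10, 55, +0.10); C−A = (-5, 40, +0.11).
Solve a·Δx + b·Δy = Δd: det = 10·40 − (-5)·55 = 675.
∂d/∂x = [(+0.10)·40 − (+0.11)·55] / 675 = -0.003037
∂d/∂y = [10·(+0.11) − (-5)·(+0.10)] / 675 = +0.002370
Steepest decrease is along −∇f = (+0.003037 E, -0.002370 N) → southeast.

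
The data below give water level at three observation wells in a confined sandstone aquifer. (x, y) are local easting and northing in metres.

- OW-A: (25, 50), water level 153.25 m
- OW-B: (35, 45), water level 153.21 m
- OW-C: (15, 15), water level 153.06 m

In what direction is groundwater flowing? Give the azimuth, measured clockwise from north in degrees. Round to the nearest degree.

Three-point gradient (reference OW-A): Δ to OW-B = (10, -5, -0.04), Δ to OW-C = (-10, -35, -0.19).
∂h/∂x = -0.001125, ∂h/∂y = +0.005750 (det = -400).
Flow direction (−∇h) has components (+0.001125 E, -0.005750 N).
Azimuth = atan2(E, N) = atan2(+0.001125, -0.005750) = 168.9° ≈ 169°.

169°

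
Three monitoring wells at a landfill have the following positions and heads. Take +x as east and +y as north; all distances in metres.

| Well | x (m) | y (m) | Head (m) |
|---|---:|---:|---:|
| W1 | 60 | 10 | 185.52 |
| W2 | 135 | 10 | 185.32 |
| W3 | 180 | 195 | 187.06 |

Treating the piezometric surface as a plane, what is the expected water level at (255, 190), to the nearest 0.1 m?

Differences from W1: to W2 (Δx, Δy, Δh) = (75, 0, -0.20); to W3 = (120, 185, +1.54).
Determinant of the coordinate differences = 75·185 − 120·0 = 13875.
∂h/∂x = [(-0.20)·185 − (+1.54)·0] / 13875 = -0.002667
∂h/∂y = [75·(+1.54) − 120·(-0.20)] / 13875 = +0.01005
h(255, 190) = 185.52 + (-0.002667)·(195) + (+0.01005)·(180) = 185.52 -0.520 +1.810 = 186.810 m.

186.8 m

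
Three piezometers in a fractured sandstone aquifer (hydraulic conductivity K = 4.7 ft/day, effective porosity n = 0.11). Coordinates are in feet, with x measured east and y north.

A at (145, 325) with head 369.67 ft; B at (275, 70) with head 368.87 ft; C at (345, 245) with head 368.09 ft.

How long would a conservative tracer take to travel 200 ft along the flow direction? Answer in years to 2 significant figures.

1.5 years

Differences from A: to B (Δx, Δy, Δh) = (130, -255, -0.80); to C = (200, -80, -1.58).
Solve a·Δx + b·Δy = Δh: det = 130·(-80) − 200·(-255) = 40600.
∂h/∂x = [(-0.80)·(-80) − (-1.58)·(-255)] / 40600 = -0.008347
∂h/∂y = [130·(-1.58) − 200·(-0.80)] / 40600 = -0.001118
|∇h| = √(-0.008347² + -0.001118²) = 0.008422
Seepage velocity v = K·i/n = 4.7 × 0.008422 / 0.11 = 0.3598 ft/day.
t = 200 / 0.3598 = 555.9 days = 1.52 years.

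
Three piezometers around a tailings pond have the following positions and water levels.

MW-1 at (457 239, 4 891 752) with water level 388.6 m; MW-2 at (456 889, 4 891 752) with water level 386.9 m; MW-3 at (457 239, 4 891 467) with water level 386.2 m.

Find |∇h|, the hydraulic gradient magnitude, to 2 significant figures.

0.0097

∂h/∂x = (386.9 − 388.6) / (456889 − 457239) = +0.004857
∂h/∂y = (386.2 − 388.6) / (4891467 − 4891752) = +0.008421
|∇h| = √(0.004857² + 0.008421²) = 0.009721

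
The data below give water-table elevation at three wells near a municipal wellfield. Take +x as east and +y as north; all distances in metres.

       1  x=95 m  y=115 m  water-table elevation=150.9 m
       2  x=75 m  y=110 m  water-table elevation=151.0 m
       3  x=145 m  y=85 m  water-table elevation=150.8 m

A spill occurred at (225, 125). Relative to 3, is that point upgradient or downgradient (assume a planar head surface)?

downgradient

Differences from 1: to 2 (Δx, Δy, Δh) = (-20, -5, +0.1); to 3 = (50, -30, -0.1).
Determinant of the coordinate differences = (-20)·(-30) − 50·(-5) = 850.
∂h/∂x = [(+0.1)·(-30) − (-0.1)·(-5)] / 850 = -0.004118
∂h/∂y = [(-20)·(-0.1) − 50·(+0.1)] / 850 = -0.003529
Head at (225, 125) = 150.9 + (-0.004118)·(130) + (-0.003529)·(10) = 150.33 m.
That is lower than the 150.8 m at 3, so the point is downgradient.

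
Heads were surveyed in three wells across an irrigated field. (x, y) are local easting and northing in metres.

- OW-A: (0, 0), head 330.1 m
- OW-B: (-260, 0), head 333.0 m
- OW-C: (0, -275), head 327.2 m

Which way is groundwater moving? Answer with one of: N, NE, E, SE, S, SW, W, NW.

SE

∂h/∂x = (333.0 − 330.1) / (-260 − 0) = -0.01115
∂h/∂y = (327.2 − 330.1) / (-275 − 0) = +0.01055
Flow = −∇h = (+0.01115 east, -0.01055 north), which points southeast.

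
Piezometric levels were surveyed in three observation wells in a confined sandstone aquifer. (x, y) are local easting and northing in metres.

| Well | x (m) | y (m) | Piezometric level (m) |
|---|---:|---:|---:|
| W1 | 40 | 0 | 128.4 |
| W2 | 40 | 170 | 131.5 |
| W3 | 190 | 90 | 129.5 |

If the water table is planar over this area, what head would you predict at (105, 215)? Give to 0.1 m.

132.1 m

Taking W1 as reference: W2−W1 = (0, 170, +3.1); W3−W1 = (150, 90, +1.1).
Determinant of the coordinate differences = 0·90 − 150·170 = -25500.
∂h/∂x = [(+3.1)·90 − (+1.1)·170] / -25500 = -0.003608
∂h/∂y = [0·(+1.1) − 150·(+3.1)] / -25500 = +0.01824
h(105, 215) = 128.4 + (-0.003608)·(65) + (+0.01824)·(215) = 128.4 -0.235 +3.921 = 132.086 m.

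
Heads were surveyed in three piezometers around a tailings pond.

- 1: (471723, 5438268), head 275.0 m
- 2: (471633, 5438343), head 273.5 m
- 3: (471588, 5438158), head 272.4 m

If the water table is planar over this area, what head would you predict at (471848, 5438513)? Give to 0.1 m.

With h = a·x + b·y + c and 1 as origin, the differences give:
  (-90)·a + 75·b = -1.5
  (-135)·a + (-110)·b = -2.6
Eliminate b (×(-110) and ×75, subtract): 20025·a = 360.00 → a = ∂h/∂x = +0.01798
Back-substitute: b = ∂h/∂y = +0.001573.
h(471848, 5438513) = 275.0 + (+0.01798)·(125) + (+0.001573)·(245) = 275.0 +2.247 +0.385 = 277.633 m.

277.6 m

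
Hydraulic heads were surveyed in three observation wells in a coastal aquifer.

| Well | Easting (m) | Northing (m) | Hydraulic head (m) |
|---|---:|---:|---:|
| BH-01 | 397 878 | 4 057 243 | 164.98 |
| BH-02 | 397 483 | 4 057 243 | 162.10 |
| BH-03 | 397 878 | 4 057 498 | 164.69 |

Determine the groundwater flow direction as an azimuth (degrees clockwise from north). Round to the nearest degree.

279°

∂h/∂x = (162.10 − 164.98) / (397483 − 397878) = +0.007291
∂h/∂y = (164.69 − 164.98) / (4057498 − 4057243) = -0.001137
Flow direction (−∇h) has components (-0.007291 E, +0.001137 N).
Azimuth = atan2(E, N) = atan2(-0.007291, +0.001137) = 278.9° ≈ 279°.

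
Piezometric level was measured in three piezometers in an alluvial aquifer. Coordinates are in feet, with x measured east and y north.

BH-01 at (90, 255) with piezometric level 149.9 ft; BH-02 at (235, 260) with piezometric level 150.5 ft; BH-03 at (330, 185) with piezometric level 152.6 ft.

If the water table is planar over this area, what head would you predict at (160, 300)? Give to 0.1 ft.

Differences from BH-01: to BH-02 (Δx, Δy, Δh) = (145, 5, +0.6); to BH-03 = (240, -70, +2.7).
Solve a·Δx + b·Δy = Δh: det = 145·(-70) − 240·5 = -11350.
∂h/∂x = [(+0.6)·(-70) − (+2.7)·5] / -11350 = +0.004890
∂h/∂y = [145·(+2.7) − 240·(+0.6)] / -11350 = -0.02181
h(160, 300) = 149.9 + (+0.004890)·(70) + (-0.02181)·(45) = 149.9 +0.342 -0.981 = 149.261 ft.

149.3 ft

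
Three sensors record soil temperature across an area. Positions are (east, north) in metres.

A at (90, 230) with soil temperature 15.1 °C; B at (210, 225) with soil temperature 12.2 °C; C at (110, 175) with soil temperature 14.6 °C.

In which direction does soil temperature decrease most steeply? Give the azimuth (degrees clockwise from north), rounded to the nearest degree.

091°

Differences from A: to B (Δx, Δy, Δh) = (120, -5, -2.9); to C = (20, -55, -0.5).
Solve a·Δx + b·Δy = ΔT: det = 120·(-55) − 20·(-5) = -6500.
∂T/∂x = [(-2.9)·(-55) − (-0.5)·(-5)] / -6500 = -0.02415
∂T/∂y = [120·(-0.5) − 20·(-2.9)] / -6500 = +0.0003077
Steepest decrease is along −∇f: components (+0.02415 E, -0.0003077 N).
Azimuth = atan2(+0.02415, -0.0003077) = 90.7° ≈ 091°.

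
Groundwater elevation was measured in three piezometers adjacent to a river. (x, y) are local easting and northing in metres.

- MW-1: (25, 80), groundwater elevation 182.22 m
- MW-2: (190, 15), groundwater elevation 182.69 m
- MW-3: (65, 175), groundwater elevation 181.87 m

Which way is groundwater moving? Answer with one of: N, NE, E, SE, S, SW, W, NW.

With h = a·x + b·y + c and MW-1 as origin, the differences give:
  165·a + (-65)·b = +0.47
  40·a + 95·b = -0.35
Eliminate b (×95 and ×(-65), subtract): 18275·a = 21.900 → a = ∂h/∂x = +0.001198
Back-substitute: b = ∂h/∂y = -0.004189.
Flow = −∇h = (-0.001198 east, +0.004189 north), which points north.

N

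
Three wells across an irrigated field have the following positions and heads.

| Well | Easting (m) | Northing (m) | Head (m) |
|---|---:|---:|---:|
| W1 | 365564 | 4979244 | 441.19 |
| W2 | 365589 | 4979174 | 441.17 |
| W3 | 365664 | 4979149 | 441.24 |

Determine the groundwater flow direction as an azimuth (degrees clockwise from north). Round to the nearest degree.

239°

With h = a·x + b·y + c and W1 as origin, the differences give:
  25·a + (-70)·b = -0.02
  100·a + (-95)·b = +0.05
Eliminate b (×(-95) and ×(-70), subtract): 4625·a = 5.400 → a = ∂h/∂x = +0.001168
Back-substitute: b = ∂h/∂y = +0.0007027.
Flow direction (−∇h) has components (-0.001168 E, -0.0007027 N).
Azimuth = atan2(E, N) = atan2(-0.001168, -0.0007027) = 239.0° ≈ 239°.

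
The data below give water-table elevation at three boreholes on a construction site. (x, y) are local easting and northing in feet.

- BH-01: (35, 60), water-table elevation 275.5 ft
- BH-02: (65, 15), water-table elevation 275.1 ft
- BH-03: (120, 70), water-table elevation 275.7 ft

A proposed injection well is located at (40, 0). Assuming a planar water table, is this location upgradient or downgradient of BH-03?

Differences from BH-01: to BH-02 (Δx, Δy, Δh) = (30, -45, -0.4); to BH-03 = (85, 10, +0.2).
Solve a·Δx + b·Δy = Δh: det = 30·10 − 85·(-45) = 4125.
∂h/∂x = [(-0.4)·10 − (+0.2)·(-45)] / 4125 = +0.001212
∂h/∂y = [30·(+0.2) − 85·(-0.4)] / 4125 = +0.009697
Head at (40, 0) = 275.5 + (+0.001212)·(5) + (+0.009697)·(-60) = 274.92 ft.
That is lower than the 275.7 ft at BH-03, so the point is downgradient.

downgradient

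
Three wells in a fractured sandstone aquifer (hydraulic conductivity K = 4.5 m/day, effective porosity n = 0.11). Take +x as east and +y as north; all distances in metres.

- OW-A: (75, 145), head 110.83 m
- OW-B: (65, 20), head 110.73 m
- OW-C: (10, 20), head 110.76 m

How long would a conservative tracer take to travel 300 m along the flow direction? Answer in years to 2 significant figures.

20 years

Taking OW-A as reference: OW-B−OW-A = (-10, -125, -0.10); OW-C−OW-A = (-65, -125, -0.07).
Determinant of the coordinate differences = (-10)·(-125) − (-65)·(-125) = -6875.
∂h/∂x = [(-0.10)·(-125) − (-0.07)·(-125)] / -6875 = -0.0005455
∂h/∂y = [(-10)·(-0.07) − (-65)·(-0.10)] / -6875 = +0.0008436
|∇h| = √(-0.0005455² + 0.0008436²) = 0.001005
Seepage velocity v = K·i/n = 4.5 × 0.001005 / 0.11 = 0.04111 m/day.
t = 300 / 0.04111 = 7297 days = 20 years.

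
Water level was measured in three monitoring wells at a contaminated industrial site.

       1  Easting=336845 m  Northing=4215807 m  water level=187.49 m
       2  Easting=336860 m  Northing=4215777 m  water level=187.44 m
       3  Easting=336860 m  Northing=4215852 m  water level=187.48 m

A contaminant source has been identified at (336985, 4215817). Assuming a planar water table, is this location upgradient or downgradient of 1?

Taking 1 as reference: 2−1 = (15, -30, -0.05); 3−1 = (15, 45, -0.01).
Determinant of the coordinate differences = 15·45 − 15·(-30) = 1125.
∂h/∂x = [(-0.05)·45 − (-0.01)·(-30)] / 1125 = -0.002267
∂h/∂y = [15·(-0.01) − 15·(-0.05)] / 1125 = +0.0005333
Head at (336985, 4215817) = 187.49 + (-0.002267)·(140) + (+0.0005333)·(10) = 187.18 m.
That is lower than the 187.49 m at 1, so the point is downgradient.

downgradient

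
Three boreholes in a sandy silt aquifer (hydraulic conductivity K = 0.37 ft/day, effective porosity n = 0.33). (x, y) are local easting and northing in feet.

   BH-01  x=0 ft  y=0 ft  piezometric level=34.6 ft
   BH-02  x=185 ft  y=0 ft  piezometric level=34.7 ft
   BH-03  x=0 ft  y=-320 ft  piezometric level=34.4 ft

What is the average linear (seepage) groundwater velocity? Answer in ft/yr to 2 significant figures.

∂h/∂x = (34.7 − 34.6) / (185 − 0) = +0.0005405
∂h/∂y = (34.4 − 34.6) / (-320 − 0) = +0.0006250
|∇h| = √(0.0005405² + 0.0006250²) = 0.0008263
Seepage velocity v = K·i/n = 0.37 × 0.0008263 / 0.33 = 0.0009265 ft/day = 0.3384 ft/yr.

0.34 ft/yr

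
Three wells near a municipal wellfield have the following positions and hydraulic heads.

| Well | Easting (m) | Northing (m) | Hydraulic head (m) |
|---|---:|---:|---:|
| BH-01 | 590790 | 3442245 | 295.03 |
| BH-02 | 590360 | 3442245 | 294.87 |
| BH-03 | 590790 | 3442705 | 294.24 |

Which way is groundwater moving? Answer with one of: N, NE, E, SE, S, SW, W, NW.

N

∂h/∂x = (294.87 − 295.03) / (590360 − 590790) = +0.0003721
∂h/∂y = (294.24 − 295.03) / (3442705 − 3442245) = -0.001717
Flow = −∇h = (-0.0003721 east, +0.001717 north), which points north.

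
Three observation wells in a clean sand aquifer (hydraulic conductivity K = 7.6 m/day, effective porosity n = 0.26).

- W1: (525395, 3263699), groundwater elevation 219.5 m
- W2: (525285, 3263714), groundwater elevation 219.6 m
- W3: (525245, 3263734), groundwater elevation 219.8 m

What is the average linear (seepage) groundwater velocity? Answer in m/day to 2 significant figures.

0.33 m/day

Differences from W1: to W2 (Δx, Δy, Δh) = (-110, 15, +0.1); to W3 = (-150, 35, +0.3).
Determinant of the coordinate differences = (-110)·35 − (-150)·15 = -1600.
∂h/∂x = [(+0.1)·35 − (+0.3)·15] / -1600 = +0.0006250
∂h/∂y = [(-110)·(+0.3) − (-150)·(+0.1)] / -1600 = +0.01125
|∇h| = √(0.0006250² + 0.01125²) = 0.01127
Seepage velocity v = K·i/n = 7.6 × 0.01127 / 0.26 = 0.3294 m/day.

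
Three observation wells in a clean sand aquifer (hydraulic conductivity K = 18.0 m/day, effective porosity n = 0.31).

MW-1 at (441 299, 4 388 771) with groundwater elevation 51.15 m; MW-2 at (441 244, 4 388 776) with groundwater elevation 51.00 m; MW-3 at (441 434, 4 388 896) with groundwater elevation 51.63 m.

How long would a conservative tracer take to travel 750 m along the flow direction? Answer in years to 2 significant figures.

12 years

Differences from MW-1: to MW-2 (Δx, Δy, Δh) = (-55, 5, -0.15); to MW-3 = (135, 125, +0.48).
Determinant of the coordinate differences = (-55)·125 − 135·5 = -7550.
∂h/∂x = [(-0.15)·125 − (+0.48)·5] / -7550 = +0.002801
∂h/∂y = [(-55)·(+0.48) − 135·(-0.15)] / -7550 = +0.0008146
|∇h| = √(0.002801² + 0.0008146²) = 0.002917
Seepage velocity v = K·i/n = 18.0 × 0.002917 / 0.31 = 0.1694 m/day.
t = 750 / 0.1694 = 4427 days = 12.1 years.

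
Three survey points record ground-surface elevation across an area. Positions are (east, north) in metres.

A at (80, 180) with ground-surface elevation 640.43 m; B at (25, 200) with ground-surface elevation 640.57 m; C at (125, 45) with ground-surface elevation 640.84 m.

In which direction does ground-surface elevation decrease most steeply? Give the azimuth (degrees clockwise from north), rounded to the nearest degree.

With z = a·x + b·y + c and A as origin, the differences give:
  (-55)·a + 20·b = +0.14
  45·a + (-135)·b = +0.41
Eliminate b (×(-135) and ×20, subtract): 6525·a = -27.100 → a = ∂z/∂x = -0.004153
Back-substitute: b = ∂z/∂y = -0.004421.
Steepest decrease is along −∇f: components (+0.004153 E, +0.004421 N).
Azimuth = atan2(+0.004153, +0.004421) = 43.2° ≈ 043°.

043°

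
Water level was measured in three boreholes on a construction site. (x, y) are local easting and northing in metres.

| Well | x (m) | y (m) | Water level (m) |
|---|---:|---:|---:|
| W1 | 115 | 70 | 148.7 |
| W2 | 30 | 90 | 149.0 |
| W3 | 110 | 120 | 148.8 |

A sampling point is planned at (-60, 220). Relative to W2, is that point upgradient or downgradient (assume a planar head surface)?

upgradient

With h = a·x + b·y + c and W1 as origin, the differences give:
  (-85)·a + 20·b = +0.3
  (-5)·a + 50·b = +0.1
Eliminate b (×50 and ×20, subtract): -4150·a = 13.00 → a = ∂h/∂x = -0.003133
Back-substitute: b = ∂h/∂y = +0.001687.
Head at (-60, 220) = 148.7 + (-0.003133)·(-175) + (+0.001687)·(150) = 149.50 m.
That is higher than the 149.0 m at W2, so the point is upgradient.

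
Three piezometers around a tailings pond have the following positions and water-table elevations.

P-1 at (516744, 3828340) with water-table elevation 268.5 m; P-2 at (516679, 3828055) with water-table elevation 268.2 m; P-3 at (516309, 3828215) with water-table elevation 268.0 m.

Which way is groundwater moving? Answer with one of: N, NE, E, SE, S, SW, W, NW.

Differences from P-1: to P-2 (Δx, Δy, Δh) = (-65, -285, -0.3); to P-3 = (-435, -125, -0.5).
Solve a·Δx + b·Δy = Δh: det = (-65)·(-125) − (-435)·(-285) = -115850.
∂h/∂x = [(-0.3)·(-125) − (-0.5)·(-285)] / -115850 = +0.0009063
∂h/∂y = [(-65)·(-0.5) − (-435)·(-0.3)] / -115850 = +0.0008459
Flow = −∇h = (-0.0009063 east, -0.0008459 north), which points southwest.

SW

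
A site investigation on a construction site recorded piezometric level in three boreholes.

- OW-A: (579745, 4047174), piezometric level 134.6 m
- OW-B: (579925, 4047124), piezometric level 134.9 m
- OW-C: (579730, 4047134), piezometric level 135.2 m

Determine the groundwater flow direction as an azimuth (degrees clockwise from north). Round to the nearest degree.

009°

With h = a·x + b·y + c and OW-A as origin, the differences give:
  180·a + (-50)·b = +0.3
  (-15)·a + (-40)·b = +0.6
Eliminate b (×(-40) and ×(-50), subtract): -7950·a = 18.00 → a = ∂h/∂x = -0.002264
Back-substitute: b = ∂h/∂y = -0.01415.
Flow direction (−∇h) has components (+0.002264 E, +0.01415 N).
Azimuth = atan2(E, N) = atan2(+0.002264, +0.01415) = 9.1° ≈ 009°.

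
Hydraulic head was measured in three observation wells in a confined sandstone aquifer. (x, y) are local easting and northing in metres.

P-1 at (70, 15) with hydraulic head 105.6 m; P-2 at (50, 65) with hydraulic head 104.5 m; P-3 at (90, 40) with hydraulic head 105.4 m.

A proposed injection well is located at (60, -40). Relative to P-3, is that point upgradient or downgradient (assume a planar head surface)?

Differences from P-1: to P-2 (Δx, Δy, Δh) = (-20, 50, -1.1); to P-3 = (20, 25, -0.2).
Solve a·Δx + b·Δy = Δh: det = (-20)·25 − 20·50 = -1500.
∂h/∂x = [(-1.1)·25 − (-0.2)·50] / -1500 = +0.01167
∂h/∂y = [(-20)·(-0.2) − 20·(-1.1)] / -1500 = -0.01733
Head at (60, -40) = 105.6 + (+0.01167)·(-10) + (-0.01733)·(-55) = 106.44 m.
That is higher than the 105.4 m at P-3, so the point is upgradient.

upgradient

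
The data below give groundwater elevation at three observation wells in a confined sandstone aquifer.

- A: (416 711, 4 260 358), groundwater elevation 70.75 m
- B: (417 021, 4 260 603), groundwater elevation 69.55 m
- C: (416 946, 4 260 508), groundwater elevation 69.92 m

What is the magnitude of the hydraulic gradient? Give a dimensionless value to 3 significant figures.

With h = a·x + b·y + c and A as origin, the differences give:
  310·a + 245·b = -1.20
  235·a + 150·b = -0.83
Eliminate b (×150 and ×245, subtract): -11075·a = 23.350 → a = ∂h/∂x = -0.002108
Back-substitute: b = ∂h/∂y = -0.002230.
|∇h| = √(-0.002108² + -0.002230²) = 0.003069

0.00307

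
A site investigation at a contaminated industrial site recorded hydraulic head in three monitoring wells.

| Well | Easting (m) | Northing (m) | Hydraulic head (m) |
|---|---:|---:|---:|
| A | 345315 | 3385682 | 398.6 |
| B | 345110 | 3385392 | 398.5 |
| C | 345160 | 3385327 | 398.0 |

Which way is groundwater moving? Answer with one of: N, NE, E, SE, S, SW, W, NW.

Taking A as reference: B−A = (-205, -290, -0.1); C−A = (-155, -355, -0.6).
Solve a·Δx + b·Δy = Δh: det = (-205)·(-355) − (-155)·(-290) = 27825.
∂h/∂x = [(-0.1)·(-355) − (-0.6)·(-290)] / 27825 = -0.004978
∂h/∂y = [(-205)·(-0.6) − (-155)·(-0.1)] / 27825 = +0.003863
Flow = −∇h = (+0.004978 east, -0.003863 north), which points southeast.

SE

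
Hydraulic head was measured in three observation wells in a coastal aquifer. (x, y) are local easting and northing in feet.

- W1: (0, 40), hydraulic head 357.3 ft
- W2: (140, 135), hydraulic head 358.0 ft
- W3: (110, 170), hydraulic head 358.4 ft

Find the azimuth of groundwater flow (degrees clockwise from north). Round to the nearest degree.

With h = a·x + b·y + c and W1 as origin, the differences give:
  140·a + 95·b = +0.7
  110·a + 130·b = +1.1
Eliminate b (×130 and ×95, subtract): 7750·a = -13.50 → a = ∂h/∂x = -0.001742
Back-substitute: b = ∂h/∂y = +0.009935.
Flow direction (−∇h) has components (+0.001742 E, -0.009935 N).
Azimuth = atan2(E, N) = atan2(+0.001742, -0.009935) = 170.1° ≈ 170°.

170°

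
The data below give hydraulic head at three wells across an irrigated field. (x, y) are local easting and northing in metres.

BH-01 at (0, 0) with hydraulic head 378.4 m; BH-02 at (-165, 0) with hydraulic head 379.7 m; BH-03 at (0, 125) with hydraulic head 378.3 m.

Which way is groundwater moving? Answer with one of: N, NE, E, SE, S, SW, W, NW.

E

∂h/∂x = (379.7 − 378.4) / (-165 − 0) = -0.007879
∂h/∂y = (378.3 − 378.4) / (125 − 0) = -0.0008000
Flow = −∇h = (+0.007879 east, +0.0008000 north), which points east.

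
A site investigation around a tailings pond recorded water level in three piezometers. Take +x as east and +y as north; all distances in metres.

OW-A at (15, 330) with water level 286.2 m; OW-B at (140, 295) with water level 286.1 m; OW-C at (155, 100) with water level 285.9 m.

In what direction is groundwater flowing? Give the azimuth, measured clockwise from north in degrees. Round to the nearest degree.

With h = a·x + b·y + c and OW-A as origin, the differences give:
  125·a + (-35)·b = -0.1
  140·a + (-230)·b = -0.3
Eliminate b (×(-230) and ×(-35), subtract): -23850·a = 12.50 → a = ∂h/∂x = -0.0005241
Back-substitute: b = ∂h/∂y = +0.0009853.
Flow direction (−∇h) has components (+0.0005241 E, -0.0009853 N).
Azimuth = atan2(E, N) = atan2(+0.0005241, -0.0009853) = 152.0° ≈ 152°.

152°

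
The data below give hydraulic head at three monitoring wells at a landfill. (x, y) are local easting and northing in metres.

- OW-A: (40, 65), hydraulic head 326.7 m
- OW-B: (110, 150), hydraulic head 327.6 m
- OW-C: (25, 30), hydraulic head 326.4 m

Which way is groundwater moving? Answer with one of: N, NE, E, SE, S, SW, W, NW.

Taking OW-A as reference: OW-B−OW-A = (70, 85, +0.9); OW-C−OW-A = (-15, -35, -0.3).
Determinant of the coordinate differences = 70·(-35) − (-15)·85 = -1175.
∂h/∂x = [(+0.9)·(-35) − (-0.3)·85] / -1175 = +0.005106
∂h/∂y = [70·(-0.3) − (-15)·(+0.9)] / -1175 = +0.006383
Flow = −∇h = (-0.005106 east, -0.006383 north), which points southwest.

SW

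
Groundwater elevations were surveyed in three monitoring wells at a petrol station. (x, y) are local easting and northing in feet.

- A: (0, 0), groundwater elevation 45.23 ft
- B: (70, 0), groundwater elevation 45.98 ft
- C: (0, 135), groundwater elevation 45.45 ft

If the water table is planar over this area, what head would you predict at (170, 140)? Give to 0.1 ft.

47.3 ft

∂h/∂x = (45.98 − 45.23) / (70 − 0) = +0.01071
∂h/∂y = (45.45 − 45.23) / (135 − 0) = +0.001630
h(170, 140) = 45.23 + (+0.01071)·(170) + (+0.001630)·(140) = 45.23 +1.821 +0.228 = 47.280 ft.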